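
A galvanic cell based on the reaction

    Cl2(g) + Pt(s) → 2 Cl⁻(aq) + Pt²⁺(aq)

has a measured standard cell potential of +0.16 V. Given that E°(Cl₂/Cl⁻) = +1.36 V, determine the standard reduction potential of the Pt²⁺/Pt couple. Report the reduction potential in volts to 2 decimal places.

In the reaction as written the Cl₂/Cl⁻ couple is reduced (cathode) and Pt²⁺/Pt is oxidized (anode), so E°cell = E°(Cl₂/Cl⁻) − E°(Pt²⁺/Pt).
E°(Pt²⁺/Pt) = E°(cathode) − E°cell = +1.36 − (+0.16) = +1.20 V.

+1.20 V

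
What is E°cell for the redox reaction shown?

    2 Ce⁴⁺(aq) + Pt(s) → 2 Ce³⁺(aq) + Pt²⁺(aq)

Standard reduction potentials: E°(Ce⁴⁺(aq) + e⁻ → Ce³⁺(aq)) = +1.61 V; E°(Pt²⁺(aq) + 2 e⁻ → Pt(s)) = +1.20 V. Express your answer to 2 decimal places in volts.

+0.41 V

In the reaction as written, Ce⁴⁺(aq) is reduced (cathode) and Pt²⁺(aq) is produced by oxidation at the anode.
E°cell = E°(cathode) − E°(anode) = +1.61 − (+1.20) = +0.41 V.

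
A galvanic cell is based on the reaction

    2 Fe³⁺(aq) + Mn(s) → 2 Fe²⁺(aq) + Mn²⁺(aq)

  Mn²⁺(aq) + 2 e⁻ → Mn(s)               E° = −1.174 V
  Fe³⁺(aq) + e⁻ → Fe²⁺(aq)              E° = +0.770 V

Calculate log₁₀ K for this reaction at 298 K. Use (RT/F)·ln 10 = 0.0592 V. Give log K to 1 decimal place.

log K = 65.7

The Fe³⁺/Fe²⁺ couple is reduced (cathode); E°cell = +0.770 − (−1.174) = +1.944 V with n = 2.
At equilibrium E = 0, so log K = nE°cell / 0.0592 = (2)(+1.944) / 0.0592 = 65.7.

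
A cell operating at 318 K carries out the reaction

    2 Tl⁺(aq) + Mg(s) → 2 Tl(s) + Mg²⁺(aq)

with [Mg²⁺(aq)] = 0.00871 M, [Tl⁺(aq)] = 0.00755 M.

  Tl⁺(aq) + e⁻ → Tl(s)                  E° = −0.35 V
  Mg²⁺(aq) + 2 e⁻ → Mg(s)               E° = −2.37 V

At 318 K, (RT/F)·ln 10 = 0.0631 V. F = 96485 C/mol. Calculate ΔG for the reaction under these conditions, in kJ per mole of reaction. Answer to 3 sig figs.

−377 kJ/mol

The standard cell potential is −0.35 − (−2.37) = +2.02 V, with n = 2 electrons in the balanced equation.
Q = [Mg²⁺(aq)] / [Tl⁺(aq)]^2 = 153, so log Q = 2.184 and E = +2.02 − (0.0631/2)(2.184) = +1.9511 V.
Finally ΔG = −nFE = −(2)(96485 C/mol)(+1.9511 V) = −377 kJ/mol.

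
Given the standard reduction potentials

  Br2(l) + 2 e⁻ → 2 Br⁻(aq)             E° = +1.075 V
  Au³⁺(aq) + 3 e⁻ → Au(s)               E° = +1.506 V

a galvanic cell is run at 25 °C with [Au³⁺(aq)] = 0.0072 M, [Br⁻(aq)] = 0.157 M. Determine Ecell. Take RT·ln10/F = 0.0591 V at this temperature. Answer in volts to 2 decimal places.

+0.34 V

Au³⁺/Au is reduced (cathode, E° = +1.506 V) and Br₂/Br⁻ is oxidized (anode).
The standard potential is +1.506 − (+1.075) = +0.431 V and the balanced reaction transfers n = 6 electrons.
For the overall reaction 2 Au³⁺(aq) + 6 Br⁻(aq) → 2 Au(s) + 3 Br2(l), Q = 1 / ([Au³⁺(aq)]^2·[Br⁻(aq)]^6) = 1.29×10^9, giving log Q = 9.110.
By the Nernst equation, E = +0.431 − (0.0591/6)·(9.110) = +0.34 V.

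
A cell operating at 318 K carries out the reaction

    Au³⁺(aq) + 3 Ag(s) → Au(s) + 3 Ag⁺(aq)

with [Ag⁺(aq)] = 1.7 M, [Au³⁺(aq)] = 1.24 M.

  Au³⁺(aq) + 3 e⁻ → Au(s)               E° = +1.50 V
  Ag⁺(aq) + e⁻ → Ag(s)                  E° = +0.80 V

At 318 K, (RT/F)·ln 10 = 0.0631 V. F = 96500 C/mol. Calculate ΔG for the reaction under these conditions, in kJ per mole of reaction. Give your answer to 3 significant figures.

E°cell = +1.50 − (+0.80) = +0.70 V; the balanced reaction transfers n = 3 electrons.
Q = [Ag⁺(aq)]^3 / [Au³⁺(aq)] = 3.96, so log Q = 0.598 and E = +0.70 − (0.0631/3)(0.598) = +0.6874 V.
Finally ΔG = −nFE = −(3)(96500 C/mol)(+0.6874 V) = −199 kJ/mol.

−199 kJ/mol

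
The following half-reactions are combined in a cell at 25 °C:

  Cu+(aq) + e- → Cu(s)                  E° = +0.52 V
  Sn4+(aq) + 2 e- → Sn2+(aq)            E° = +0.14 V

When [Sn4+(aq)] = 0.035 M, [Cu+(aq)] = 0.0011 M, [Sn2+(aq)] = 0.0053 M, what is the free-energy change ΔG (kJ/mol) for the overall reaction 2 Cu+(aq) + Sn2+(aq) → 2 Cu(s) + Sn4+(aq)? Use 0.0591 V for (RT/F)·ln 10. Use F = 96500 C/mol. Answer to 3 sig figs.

With Cu⁺/Cu reduced at the cathode, E°cell = +0.52 − (+0.14) = +0.38 V and n = 2.
Q = [Sn4+(aq)] / ([Cu+(aq)]^2·[Sn2+(aq)]) = 5.46×10^6, so log Q = 6.737 and E = +0.38 − (0.0591/2)(6.737) = +0.1809 V.
Finally ΔG = −nFE = −(2)(96500 C/mol)(+0.1809 V) = −34.9 kJ/mol.

−34.9 kJ/mol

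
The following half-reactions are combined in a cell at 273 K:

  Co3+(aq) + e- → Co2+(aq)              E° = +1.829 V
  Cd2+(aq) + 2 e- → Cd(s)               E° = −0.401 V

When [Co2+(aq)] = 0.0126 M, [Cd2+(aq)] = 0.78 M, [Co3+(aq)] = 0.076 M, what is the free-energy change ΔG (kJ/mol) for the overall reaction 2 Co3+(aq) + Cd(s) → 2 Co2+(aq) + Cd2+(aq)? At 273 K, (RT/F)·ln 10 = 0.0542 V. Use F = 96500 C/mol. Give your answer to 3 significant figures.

−439 kJ/mol

With Co³⁺/Co²⁺ reduced at the cathode, E°cell = +1.829 − (−0.401) = +2.230 V and n = 2.
Q = ([Co2+(aq)]^2·[Cd2+(aq)]) / [Co3+(aq)]^2 = 0.0214, so log Q = −1.669 and E = +2.230 − (0.0542/2)(−1.669) = +2.2752 V.
Finally ΔG = −nFE = −(2)(96500 C/mol)(+2.2752 V) = −439 kJ/mol.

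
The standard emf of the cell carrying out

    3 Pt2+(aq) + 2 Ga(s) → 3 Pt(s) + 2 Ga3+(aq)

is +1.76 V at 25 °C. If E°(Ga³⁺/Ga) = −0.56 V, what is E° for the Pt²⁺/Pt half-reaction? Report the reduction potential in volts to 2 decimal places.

In the reaction as written the Pt²⁺/Pt couple is reduced (cathode) and Ga³⁺/Ga is oxidized (anode), so E°cell = E°(Pt²⁺/Pt) − E°(Ga³⁺/Ga).
E°(Pt²⁺/Pt) = E°cell + E°(anode) = +1.76 + (−0.56) = +1.20 V.

+1.20 V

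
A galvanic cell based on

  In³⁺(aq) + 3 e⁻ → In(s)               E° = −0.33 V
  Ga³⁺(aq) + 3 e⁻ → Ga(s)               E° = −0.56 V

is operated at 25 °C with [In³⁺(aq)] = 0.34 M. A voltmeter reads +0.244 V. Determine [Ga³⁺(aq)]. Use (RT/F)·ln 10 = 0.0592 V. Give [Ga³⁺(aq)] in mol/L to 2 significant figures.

0.066 M

With In³⁺/In at the cathode and Ga³⁺/Ga at the anode, E°cell = −0.33 − (−0.56) = +0.23 V (n = 3).
Since E = E° − (0.0592/n)·log Q, log Q = n(E° − E)/0.0592 = −0.709.
The balanced reaction is In³⁺(aq) + Ga(s) → In(s) + Ga³⁺(aq), so Q = [Ga³⁺(aq)] / [In³⁺(aq)].
Isolating [Ga³⁺(aq)] in Q = 10^{−0.709} yields log [Ga³⁺(aq)] = −1.178, i.e. 0.066 M.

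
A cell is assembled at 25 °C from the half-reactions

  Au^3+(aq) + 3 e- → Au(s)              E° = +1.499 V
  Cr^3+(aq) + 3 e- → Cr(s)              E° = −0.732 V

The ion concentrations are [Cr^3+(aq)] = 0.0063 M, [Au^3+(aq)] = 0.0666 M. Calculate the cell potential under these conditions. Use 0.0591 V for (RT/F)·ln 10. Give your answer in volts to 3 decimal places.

+2.251 V

Au³⁺/Au is reduced (cathode, E° = +1.499 V) and Cr³⁺/Cr is oxidized (anode).
E°cell = E°cat − E°an = +1.499 − (−0.732) = +2.231 V; n = 3.
The balanced reaction is Au^3+(aq) + Cr(s) → Au(s) + Cr^3+(aq), so Q = [Cr^3+(aq)] / [Au^3+(aq)] = 0.0946 and log Q = −1.024.
E = E° − (0.0591/n)·log Q = +2.231 − (0.0591/3)(−1.024) = +2.251 V.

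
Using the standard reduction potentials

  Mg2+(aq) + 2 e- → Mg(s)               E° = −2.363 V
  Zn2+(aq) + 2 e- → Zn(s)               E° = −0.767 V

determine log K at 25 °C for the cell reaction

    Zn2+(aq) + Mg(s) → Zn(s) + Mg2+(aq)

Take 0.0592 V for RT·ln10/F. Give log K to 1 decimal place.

The Zn²⁺/Zn couple is reduced (cathode); E°cell = −0.767 − (−2.363) = +1.596 V with n = 2.
At equilibrium E = 0, so log K = nE°cell / 0.0592 = (2)(+1.596) / 0.0592 = 53.9.

log K = 53.9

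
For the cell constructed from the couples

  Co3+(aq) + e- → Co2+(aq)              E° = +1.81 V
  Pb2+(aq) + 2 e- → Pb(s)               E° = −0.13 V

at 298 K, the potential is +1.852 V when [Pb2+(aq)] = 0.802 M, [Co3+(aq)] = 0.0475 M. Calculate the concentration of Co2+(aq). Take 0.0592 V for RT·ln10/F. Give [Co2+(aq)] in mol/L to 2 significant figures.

The Co³⁺/Co²⁺ couple has the larger reduction potential, so it is the cathode: E°cell = +1.81 − (−0.13) = +1.94 V and n = 2.
Since E = E° − (0.0592/n)·log Q, log Q = n(E° − E)/0.0592 = 2.973.
For 2 Co3+(aq) + Pb(s) → 2 Co2+(aq) + Pb2+(aq), the reaction quotient is Q = ([Co2+(aq)]^2·[Pb2+(aq)]) / [Co3+(aq)]^2.
Isolating [Co2+(aq)] in Q = 10^{2.973} yields log [Co2+(aq)] = 0.211, i.e. 1.6 M.

1.6 M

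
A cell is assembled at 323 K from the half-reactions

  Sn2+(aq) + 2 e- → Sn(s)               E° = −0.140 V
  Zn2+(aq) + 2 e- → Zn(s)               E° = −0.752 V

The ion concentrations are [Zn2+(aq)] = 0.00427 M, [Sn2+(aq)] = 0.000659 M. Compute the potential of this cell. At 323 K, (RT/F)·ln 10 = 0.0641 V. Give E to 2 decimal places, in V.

Since E°(Sn²⁺/Sn) > E°(Zn²⁺/Zn), Sn²⁺/Sn serves as the cathode.
The standard potential is −0.140 − (−0.752) = +0.612 V and the balanced reaction transfers n = 2 electrons.
For the overall reaction Sn2+(aq) + Zn(s) → Sn(s) + Zn2+(aq), Q = [Zn2+(aq)] / [Sn2+(aq)] = 6.48, giving log Q = 0.812.
By the Nernst equation, E = +0.612 − (0.0641/2)·(0.812) = +0.59 V.

+0.59 V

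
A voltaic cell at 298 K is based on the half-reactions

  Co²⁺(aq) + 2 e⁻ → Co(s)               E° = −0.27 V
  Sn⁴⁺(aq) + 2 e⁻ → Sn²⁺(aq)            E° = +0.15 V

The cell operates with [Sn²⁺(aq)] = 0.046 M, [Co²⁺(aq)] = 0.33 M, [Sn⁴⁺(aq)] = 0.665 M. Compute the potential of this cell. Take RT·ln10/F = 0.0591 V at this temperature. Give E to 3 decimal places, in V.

+0.469 V

Since E°(Sn⁴⁺/Sn²⁺) > E°(Co²⁺/Co), Sn⁴⁺/Sn²⁺ serves as the cathode.
E°cell = +0.15 − (−0.27) = +0.42 V, with n = 2 electrons transferred.
Balancing gives Sn⁴⁺(aq) + Co(s) → Sn²⁺(aq) + Co²⁺(aq); hence Q = ([Sn²⁺(aq)]·[Co²⁺(aq)]) / [Sn⁴⁺(aq)] = 0.0228 (log Q = −1.642).
Applying E = E° − (RT ln10/nF)·log Q gives +0.42 − (0.0591/2)(−1.642) = +0.469 V.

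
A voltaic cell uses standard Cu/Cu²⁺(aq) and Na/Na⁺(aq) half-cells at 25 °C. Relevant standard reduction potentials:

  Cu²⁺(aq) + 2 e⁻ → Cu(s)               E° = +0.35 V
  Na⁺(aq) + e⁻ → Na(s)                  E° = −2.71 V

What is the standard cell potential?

+3.06 V

The Cu²⁺/Cu couple has the higher E°, so Cu ion is reduced (cathode) and Na is oxidized (anode).
E°cell = E°(cathode) − E°(anode) = +0.35 − (−2.71) = +3.06 V.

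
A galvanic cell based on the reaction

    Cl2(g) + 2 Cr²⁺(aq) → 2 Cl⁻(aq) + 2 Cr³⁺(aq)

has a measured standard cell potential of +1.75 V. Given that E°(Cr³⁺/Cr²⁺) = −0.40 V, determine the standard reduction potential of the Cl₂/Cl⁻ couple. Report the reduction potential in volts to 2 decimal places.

+1.35 V

In the reaction as written the Cl₂/Cl⁻ couple is reduced (cathode) and Cr³⁺/Cr²⁺ is oxidized (anode), so E°cell = E°(Cl₂/Cl⁻) − E°(Cr³⁺/Cr²⁺).
E°(Cl₂/Cl⁻) = E°cell + E°(anode) = +1.75 + (−0.40) = +1.35 V.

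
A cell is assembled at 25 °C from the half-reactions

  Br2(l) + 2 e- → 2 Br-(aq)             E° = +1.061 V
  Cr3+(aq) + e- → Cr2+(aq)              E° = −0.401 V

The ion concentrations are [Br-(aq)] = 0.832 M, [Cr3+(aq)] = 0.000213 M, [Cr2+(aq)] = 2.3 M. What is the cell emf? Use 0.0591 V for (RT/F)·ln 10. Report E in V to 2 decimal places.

+1.71 V

The Br₂/Br⁻ couple has the more positive E°, so it is the cathode; Cr³⁺/Cr²⁺ is the anode.
E°cell = E°cat − E°an = +1.061 − (−0.401) = +1.462 V; n = 2.
Balancing gives Br2(l) + 2 Cr2+(aq) → 2 Br-(aq) + 2 Cr3+(aq); hence Q = ([Br-(aq)]^2·[Cr3+(aq)]^2) / [Cr2+(aq)]^2 = 5.94×10^−9 (log Q = −8.226).
E = E° − (0.0591/n)·log Q = +1.462 − (0.0591/2)(−8.226) = +1.71 V.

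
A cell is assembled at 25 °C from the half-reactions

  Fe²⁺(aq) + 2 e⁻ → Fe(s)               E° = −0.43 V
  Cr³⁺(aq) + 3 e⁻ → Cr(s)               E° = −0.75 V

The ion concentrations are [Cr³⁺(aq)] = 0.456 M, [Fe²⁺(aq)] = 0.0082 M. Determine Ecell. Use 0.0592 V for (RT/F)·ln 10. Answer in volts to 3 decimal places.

+0.265 V

Since E°(Fe²⁺/Fe) > E°(Cr³⁺/Cr), Fe²⁺/Fe serves as the cathode.
The standard potential is −0.43 − (−0.75) = +0.32 V and the balanced reaction transfers n = 6 electrons.
For the overall reaction 3 Fe²⁺(aq) + 2 Cr(s) → 3 Fe(s) + 2 Cr³⁺(aq), Q = [Cr³⁺(aq)]^2 / [Fe²⁺(aq)]^3 = 3.77×10^5, giving log Q = 5.576.
Applying E = E° − (RT ln10/nF)·log Q gives +0.32 − (0.0592/6)(5.576) = +0.265 V.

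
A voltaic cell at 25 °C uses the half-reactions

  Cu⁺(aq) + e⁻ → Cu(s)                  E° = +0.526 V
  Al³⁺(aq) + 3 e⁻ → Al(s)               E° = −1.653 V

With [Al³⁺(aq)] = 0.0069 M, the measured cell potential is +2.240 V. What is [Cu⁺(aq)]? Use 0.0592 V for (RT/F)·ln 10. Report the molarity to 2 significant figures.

2.0 M

The Cu⁺/Cu couple has the larger reduction potential, so it is the cathode: E°cell = +0.526 − (−1.653) = +2.179 V and n = 3.
From the Nernst equation, log Q = n(E° − E)/0.0592 = 3·(+2.179 − (+2.240))/0.0592 = −3.091.
Balancing electrons gives 3 Cu⁺(aq) + Al(s) → 3 Cu(s) + Al³⁺(aq); thus Q = [Al³⁺(aq)] / [Cu⁺(aq)]^3.
Isolating [Cu⁺(aq)] in Q = 10^{−3.091} yields log [Cu⁺(aq)] = 0.310, i.e. 2.0 M.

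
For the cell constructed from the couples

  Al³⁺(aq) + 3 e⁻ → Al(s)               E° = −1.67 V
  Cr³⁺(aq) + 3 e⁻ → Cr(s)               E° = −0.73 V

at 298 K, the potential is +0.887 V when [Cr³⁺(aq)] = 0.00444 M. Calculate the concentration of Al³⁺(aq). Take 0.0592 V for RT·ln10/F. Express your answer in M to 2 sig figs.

The Cr³⁺/Cr couple has the larger reduction potential, so it is the cathode: E°cell = −0.73 − (−1.67) = +0.94 V and n = 3.
From the Nernst equation, log Q = n(E° − E)/0.0592 = 3·(+0.94 − (+0.887))/0.0592 = 2.686.
The balanced reaction is Cr³⁺(aq) + Al(s) → Cr(s) + Al³⁺(aq), so Q = [Al³⁺(aq)] / [Cr³⁺(aq)].
Solving for the unknown gives log [Al³⁺(aq)] = 0.333, so [Al³⁺(aq)] ≈ 2.2 M.

2.2 M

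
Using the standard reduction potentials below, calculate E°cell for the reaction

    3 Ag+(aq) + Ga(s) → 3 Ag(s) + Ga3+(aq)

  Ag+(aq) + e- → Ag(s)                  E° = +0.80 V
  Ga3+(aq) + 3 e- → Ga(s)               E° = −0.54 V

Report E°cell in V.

+1.34 V

Ag+(aq) gains electrons, so the Ag⁺/Ag couple is the cathode; the Ga³⁺/Ga couple is the anode.
E°cell = E°(cathode) − E°(anode) = +0.80 − (−0.54) = +1.34 V.
The positive value indicates the reaction is spontaneous as written.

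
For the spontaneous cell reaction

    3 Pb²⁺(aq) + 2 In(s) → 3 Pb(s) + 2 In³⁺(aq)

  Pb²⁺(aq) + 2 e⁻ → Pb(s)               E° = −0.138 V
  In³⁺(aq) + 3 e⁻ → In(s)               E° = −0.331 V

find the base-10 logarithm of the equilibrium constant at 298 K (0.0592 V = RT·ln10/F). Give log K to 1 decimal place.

The Pb²⁺/Pb couple is reduced (cathode); E°cell = −0.138 − (−0.331) = +0.193 V with n = 6.
At equilibrium E = 0, so log K = nE°cell / 0.0592 = (6)(+0.193) / 0.0592 = 19.6.

log K = 19.6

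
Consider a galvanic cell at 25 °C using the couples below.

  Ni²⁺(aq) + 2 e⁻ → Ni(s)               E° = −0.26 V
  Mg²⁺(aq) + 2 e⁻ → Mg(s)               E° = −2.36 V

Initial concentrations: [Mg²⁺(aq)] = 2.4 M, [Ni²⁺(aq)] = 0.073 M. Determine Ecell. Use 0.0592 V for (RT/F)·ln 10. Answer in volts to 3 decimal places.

The Ni²⁺/Ni couple has the more positive E°, so it is the cathode; Mg²⁺/Mg is the anode.
E°cell = −0.26 − (−2.36) = +2.10 V, with n = 2 electrons transferred.
Balancing gives Ni²⁺(aq) + Mg(s) → Ni(s) + Mg²⁺(aq); hence Q = [Mg²⁺(aq)] / [Ni²⁺(aq)] = 32.9 (log Q = 1.517).
E = E° − (0.0592/n)·log Q = +2.10 − (0.0592/2)(1.517) = +2.055 V.

+2.055 V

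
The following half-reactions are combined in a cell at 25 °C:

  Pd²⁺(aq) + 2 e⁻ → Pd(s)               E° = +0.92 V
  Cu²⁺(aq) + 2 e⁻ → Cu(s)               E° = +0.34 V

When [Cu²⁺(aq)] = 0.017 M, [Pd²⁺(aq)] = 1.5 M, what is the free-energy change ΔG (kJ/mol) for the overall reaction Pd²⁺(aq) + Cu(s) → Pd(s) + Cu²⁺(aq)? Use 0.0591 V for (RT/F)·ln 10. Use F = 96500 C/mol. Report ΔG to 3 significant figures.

−123 kJ/mol

E°cell = +0.92 − (+0.34) = +0.58 V; the balanced reaction transfers n = 2 electrons.
Here Q = [Cu²⁺(aq)] / [Pd²⁺(aq)] = 0.0113 (log Q = −1.946), giving E = +0.58 − (0.0591/2)·(−1.946) = +0.6375 V.
ΔG = −nFE = −(2)(96500)(+0.6375) J/mol = −123 kJ/mol.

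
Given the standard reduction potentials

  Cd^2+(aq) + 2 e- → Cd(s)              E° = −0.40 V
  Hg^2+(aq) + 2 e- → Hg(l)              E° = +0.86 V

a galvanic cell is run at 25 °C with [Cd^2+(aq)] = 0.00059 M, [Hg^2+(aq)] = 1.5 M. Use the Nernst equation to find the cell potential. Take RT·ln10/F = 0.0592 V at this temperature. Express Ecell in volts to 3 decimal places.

+1.361 V

The Hg²⁺/Hg couple has the more positive E°, so it is the cathode; Cd²⁺/Cd is the anode.
E°cell = E°cat − E°an = +0.86 − (−0.40) = +1.26 V; n = 2.
For the overall reaction Hg^2+(aq) + Cd(s) → Hg(l) + Cd^2+(aq), Q = [Cd^2+(aq)] / [Hg^2+(aq)] = 0.000393, giving log Q = −3.405.
By the Nernst equation, E = +1.26 − (0.0592/2)·(−3.405) = +1.361 V.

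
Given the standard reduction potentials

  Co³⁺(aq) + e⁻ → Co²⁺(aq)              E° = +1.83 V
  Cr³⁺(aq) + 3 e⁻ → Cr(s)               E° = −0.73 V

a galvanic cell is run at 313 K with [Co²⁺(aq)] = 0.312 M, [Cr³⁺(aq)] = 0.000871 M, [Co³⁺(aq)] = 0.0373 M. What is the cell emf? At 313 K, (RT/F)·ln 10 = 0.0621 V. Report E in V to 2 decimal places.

+2.57 V

Since E°(Co³⁺/Co²⁺) > E°(Cr³⁺/Cr), Co³⁺/Co²⁺ serves as the cathode.
The standard potential is +1.83 − (−0.73) = +2.56 V and the balanced reaction transfers n = 3 electrons.
For the overall reaction 3 Co³⁺(aq) + Cr(s) → 3 Co²⁺(aq) + Cr³⁺(aq), Q = ([Co²⁺(aq)]^3·[Cr³⁺(aq)]) / [Co³⁺(aq)]^3 = 0.51, giving log Q = −0.293.
Applying E = E° − (RT ln10/nF)·log Q gives +2.56 − (0.0621/3)(−0.293) = +2.57 V.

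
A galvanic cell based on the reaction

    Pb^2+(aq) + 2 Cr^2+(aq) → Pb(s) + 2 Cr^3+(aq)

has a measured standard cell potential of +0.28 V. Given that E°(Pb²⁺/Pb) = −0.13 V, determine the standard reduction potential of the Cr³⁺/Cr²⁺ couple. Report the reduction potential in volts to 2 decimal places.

−0.41 V

In the reaction as written the Pb²⁺/Pb couple is reduced (cathode) and Cr³⁺/Cr²⁺ is oxidized (anode), so E°cell = E°(Pb²⁺/Pb) − E°(Cr³⁺/Cr²⁺).
E°(Cr³⁺/Cr²⁺) = E°(cathode) − E°cell = −0.13 − (+0.28) = −0.41 V.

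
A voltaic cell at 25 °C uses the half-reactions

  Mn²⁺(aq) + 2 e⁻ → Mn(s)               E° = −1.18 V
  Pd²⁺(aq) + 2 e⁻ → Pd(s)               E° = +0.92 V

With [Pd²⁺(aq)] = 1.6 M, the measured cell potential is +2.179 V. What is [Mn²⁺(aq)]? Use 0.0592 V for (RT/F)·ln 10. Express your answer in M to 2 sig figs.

With Pd²⁺/Pd at the cathode and Mn²⁺/Mn at the anode, E°cell = +0.92 − (−1.18) = +2.10 V (n = 2).
Rearranging E = E° − (0.0592/n)·log Q gives log Q = 2(+2.10 − (+2.179))/0.0592 = −2.669.
The balanced reaction is Pd²⁺(aq) + Mn(s) → Pd(s) + Mn²⁺(aq), so Q = [Mn²⁺(aq)] / [Pd²⁺(aq)].
Solving for the unknown gives log [Mn²⁺(aq)] = −2.465, so [Mn²⁺(aq)] ≈ 0.0034 M.

0.0034 M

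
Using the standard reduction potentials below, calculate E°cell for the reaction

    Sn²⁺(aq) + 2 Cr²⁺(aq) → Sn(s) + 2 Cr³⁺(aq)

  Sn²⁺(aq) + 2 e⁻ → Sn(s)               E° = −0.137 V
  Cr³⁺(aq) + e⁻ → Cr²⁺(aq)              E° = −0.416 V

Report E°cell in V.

In the reaction as written, Sn²⁺(aq) is reduced (cathode) and Cr³⁺(aq) is produced by oxidation at the anode.
E°cell = E°(cathode) − E°(anode) = −0.137 − (−0.416) = +0.279 V.

+0.279 V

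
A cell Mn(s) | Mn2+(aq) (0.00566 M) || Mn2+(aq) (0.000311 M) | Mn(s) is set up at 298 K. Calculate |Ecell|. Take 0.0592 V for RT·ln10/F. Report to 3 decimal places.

For a concentration cell E°cell = 0, since both electrodes use the same couple.
The compartment with the higher Mn2+(aq) concentration (0.00566 M) acts as the cathode; ions are reduced there and produced at the dilute (0.000311 M) anode.
With n = 2, Ecell = −(0.0592/2)·log([dilute]/[conc]) = −(0.0592/2)·log(0.000311/0.00566) = +0.037 V.

0.037 V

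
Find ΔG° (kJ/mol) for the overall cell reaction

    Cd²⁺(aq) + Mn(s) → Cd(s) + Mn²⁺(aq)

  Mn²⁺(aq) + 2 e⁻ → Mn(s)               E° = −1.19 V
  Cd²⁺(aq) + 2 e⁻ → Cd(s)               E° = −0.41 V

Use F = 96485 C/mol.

In the reaction as written Cd²⁺(aq) is reduced, so the Cd²⁺/Cd couple is the cathode and Mn²⁺/Mn is the anode.
E°cell = −0.41 − (−1.19) = +0.78 V; balancing electrons gives n = 2.
ΔG° = −nFE°cell = −(2)(96485)(+0.78) J/mol = −151 kJ/mol.

−151 kJ/mol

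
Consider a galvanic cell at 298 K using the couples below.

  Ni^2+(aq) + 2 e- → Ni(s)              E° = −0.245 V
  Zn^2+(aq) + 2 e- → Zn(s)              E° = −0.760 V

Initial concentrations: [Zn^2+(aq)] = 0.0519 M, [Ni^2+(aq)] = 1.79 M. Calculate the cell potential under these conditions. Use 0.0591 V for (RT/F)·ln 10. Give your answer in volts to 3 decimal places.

Ni²⁺/Ni is reduced (cathode, E° = −0.245 V) and Zn²⁺/Zn is oxidized (anode).
The standard potential is −0.245 − (−0.760) = +0.515 V and the balanced reaction transfers n = 2 electrons.
The balanced reaction is Ni^2+(aq) + Zn(s) → Ni(s) + Zn^2+(aq), so Q = [Zn^2+(aq)] / [Ni^2+(aq)] = 0.029 and log Q = −1.538.
By the Nernst equation, E = +0.515 − (0.0591/2)·(−1.538) = +0.560 V.

+0.560 V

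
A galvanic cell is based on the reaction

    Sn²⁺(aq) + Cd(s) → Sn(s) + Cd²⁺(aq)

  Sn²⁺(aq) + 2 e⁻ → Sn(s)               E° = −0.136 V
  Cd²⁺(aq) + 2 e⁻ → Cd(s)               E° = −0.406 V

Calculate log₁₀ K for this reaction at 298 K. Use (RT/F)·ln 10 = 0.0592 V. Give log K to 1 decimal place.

log K = 9.1

The Sn²⁺/Sn couple is reduced (cathode); E°cell = −0.136 − (−0.406) = +0.270 V with n = 2.
At equilibrium E = 0, so log K = nE°cell / 0.0592 = (2)(+0.270) / 0.0592 = 9.1.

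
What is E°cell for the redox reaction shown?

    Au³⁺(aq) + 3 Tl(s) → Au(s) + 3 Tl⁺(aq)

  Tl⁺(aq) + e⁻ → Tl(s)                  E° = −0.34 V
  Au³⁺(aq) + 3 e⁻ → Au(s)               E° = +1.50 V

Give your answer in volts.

Au³⁺(aq) gains electrons, so the Au³⁺/Au couple is the cathode; the Tl⁺/Tl couple is the anode.
E°cell = E°(cathode) − E°(anode) = +1.50 − (−0.34) = +1.84 V.

+1.84 V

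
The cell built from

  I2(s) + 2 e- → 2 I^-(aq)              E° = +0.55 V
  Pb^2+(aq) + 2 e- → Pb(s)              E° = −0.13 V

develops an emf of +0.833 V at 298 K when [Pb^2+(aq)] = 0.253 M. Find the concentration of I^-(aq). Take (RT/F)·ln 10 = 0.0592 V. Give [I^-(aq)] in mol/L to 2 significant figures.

With I₂/I⁻ at the cathode and Pb²⁺/Pb at the anode, E°cell = +0.55 − (−0.13) = +0.68 V (n = 2).
Since E = E° − (0.0592/n)·log Q, log Q = n(E° − E)/0.0592 = −5.169.
Balancing electrons gives I2(s) + Pb(s) → 2 I^-(aq) + Pb^2+(aq); thus Q = [I^-(aq)]^2·[Pb^2+(aq)].
Solving for the unknown gives log [I^-(aq)] = −2.286, so [I^-(aq)] ≈ 0.0052 M.

0.0052 M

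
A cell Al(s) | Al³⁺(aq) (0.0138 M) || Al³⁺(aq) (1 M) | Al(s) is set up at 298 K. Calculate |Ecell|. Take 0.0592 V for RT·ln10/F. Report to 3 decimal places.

For a concentration cell E°cell = 0, since both electrodes use the same couple.
The compartment with the higher Al³⁺(aq) concentration (1 M) acts as the cathode; ions are reduced there and produced at the dilute (0.0138 M) anode.
With n = 3, Ecell = −(0.0592/3)·log([dilute]/[conc]) = −(0.0592/3)·log(0.0138/1) = +0.037 V.

0.037 V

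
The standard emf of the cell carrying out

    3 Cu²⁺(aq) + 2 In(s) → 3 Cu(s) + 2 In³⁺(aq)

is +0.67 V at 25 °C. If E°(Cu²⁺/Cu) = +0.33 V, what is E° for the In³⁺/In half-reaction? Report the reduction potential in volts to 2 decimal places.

−0.34 V

In the reaction as written the Cu²⁺/Cu couple is reduced (cathode) and In³⁺/In is oxidized (anode), so E°cell = E°(Cu²⁺/Cu) − E°(In³⁺/In).
E°(In³⁺/In) = E°(cathode) − E°cell = +0.33 − (+0.67) = −0.34 V.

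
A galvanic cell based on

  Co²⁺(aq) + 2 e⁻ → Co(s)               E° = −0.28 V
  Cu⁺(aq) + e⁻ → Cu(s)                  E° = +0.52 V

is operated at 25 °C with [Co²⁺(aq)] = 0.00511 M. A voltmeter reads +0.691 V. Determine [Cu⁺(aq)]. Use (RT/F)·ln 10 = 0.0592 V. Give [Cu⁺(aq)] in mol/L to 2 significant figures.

With Cu⁺/Cu at the cathode and Co²⁺/Co at the anode, E°cell = +0.52 − (−0.28) = +0.80 V (n = 2).
Rearranging E = E° − (0.0592/n)·log Q gives log Q = 2(+0.80 − (+0.691))/0.0592 = 3.682.
Balancing electrons gives 2 Cu⁺(aq) + Co(s) → 2 Cu(s) + Co²⁺(aq); thus Q = [Co²⁺(aq)] / [Cu⁺(aq)]^2.
Solving for the unknown gives log [Cu⁺(aq)] = −2.987, so [Cu⁺(aq)] ≈ 0.0010 M.

0.0010 M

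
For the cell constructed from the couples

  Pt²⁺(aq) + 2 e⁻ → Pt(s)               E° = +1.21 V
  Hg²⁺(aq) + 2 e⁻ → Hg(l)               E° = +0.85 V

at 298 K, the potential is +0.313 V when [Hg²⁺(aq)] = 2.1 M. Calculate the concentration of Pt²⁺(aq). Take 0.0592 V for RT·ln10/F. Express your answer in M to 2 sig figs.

With Pt²⁺/Pt at the cathode and Hg²⁺/Hg at the anode, E°cell = +1.21 − (+0.85) = +0.36 V (n = 2).
Rearranging E = E° − (0.0592/n)·log Q gives log Q = 2(+0.36 − (+0.313))/0.0592 = 1.588.
Balancing electrons gives Pt²⁺(aq) + Hg(l) → Pt(s) + Hg²⁺(aq); thus Q = [Hg²⁺(aq)] / [Pt²⁺(aq)].
Solving for the unknown gives log [Pt²⁺(aq)] = −1.266, so [Pt²⁺(aq)] ≈ 0.054 M.

0.054 M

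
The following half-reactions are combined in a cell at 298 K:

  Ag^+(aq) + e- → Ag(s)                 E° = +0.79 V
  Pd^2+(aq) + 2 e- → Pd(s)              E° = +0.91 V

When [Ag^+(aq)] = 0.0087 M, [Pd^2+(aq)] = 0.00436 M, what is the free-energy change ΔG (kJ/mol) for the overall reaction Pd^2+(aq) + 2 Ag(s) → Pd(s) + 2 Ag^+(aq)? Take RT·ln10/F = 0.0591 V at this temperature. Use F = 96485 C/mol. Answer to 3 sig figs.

With Pd²⁺/Pd reduced at the cathode, E°cell = +0.91 − (+0.79) = +0.12 V and n = 2.
Q = [Ag^+(aq)]^2 / [Pd^2+(aq)] = 0.0174, so log Q = −1.760 and E = +0.12 − (0.0591/2)(−1.760) = +0.1720 V.
ΔG = −nFE = −(2)(96485)(+0.1720) J/mol = −33.2 kJ/mol.

−33.2 kJ/mol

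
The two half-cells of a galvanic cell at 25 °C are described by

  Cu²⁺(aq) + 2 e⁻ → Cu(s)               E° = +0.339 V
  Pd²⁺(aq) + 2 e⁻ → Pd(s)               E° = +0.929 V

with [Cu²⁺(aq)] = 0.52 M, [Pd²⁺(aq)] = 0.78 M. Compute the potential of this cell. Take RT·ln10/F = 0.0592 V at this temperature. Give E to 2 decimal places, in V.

+0.60 V

Since E°(Pd²⁺/Pd) > E°(Cu²⁺/Cu), Pd²⁺/Pd serves as the cathode.
The standard potential is +0.929 − (+0.339) = +0.590 V and the balanced reaction transfers n = 2 electrons.
Balancing gives Pd²⁺(aq) + Cu(s) → Pd(s) + Cu²⁺(aq); hence Q = [Cu²⁺(aq)] / [Pd²⁺(aq)] = 0.667 (log Q = −0.176).
Applying E = E° − (RT ln10/nF)·log Q gives +0.590 − (0.0592/2)(−0.176) = +0.60 V.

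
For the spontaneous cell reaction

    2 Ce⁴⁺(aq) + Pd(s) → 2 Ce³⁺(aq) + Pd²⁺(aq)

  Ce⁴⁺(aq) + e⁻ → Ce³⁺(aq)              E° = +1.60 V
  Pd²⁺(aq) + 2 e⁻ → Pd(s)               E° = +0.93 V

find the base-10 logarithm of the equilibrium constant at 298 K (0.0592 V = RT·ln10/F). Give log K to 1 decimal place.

The Ce⁴⁺/Ce³⁺ couple is reduced (cathode); E°cell = +1.60 − (+0.93) = +0.67 V with n = 2.
At equilibrium E = 0, so log K = nE°cell / 0.0592 = (2)(+0.67) / 0.0592 = 22.6.

log K = 22.6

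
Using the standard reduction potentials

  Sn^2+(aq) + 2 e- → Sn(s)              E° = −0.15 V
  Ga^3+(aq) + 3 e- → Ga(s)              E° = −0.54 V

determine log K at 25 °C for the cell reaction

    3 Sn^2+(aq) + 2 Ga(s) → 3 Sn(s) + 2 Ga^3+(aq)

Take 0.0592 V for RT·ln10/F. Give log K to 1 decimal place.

The Sn²⁺/Sn couple is reduced (cathode); E°cell = −0.15 − (−0.54) = +0.39 V with n = 6.
At equilibrium E = 0, so log K = nE°cell / 0.0592 = (6)(+0.39) / 0.0592 = 39.5.

log K = 39.5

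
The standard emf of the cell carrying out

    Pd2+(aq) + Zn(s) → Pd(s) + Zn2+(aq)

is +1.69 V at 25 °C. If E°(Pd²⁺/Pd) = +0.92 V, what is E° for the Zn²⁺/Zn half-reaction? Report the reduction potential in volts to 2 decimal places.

−0.77 V

In the reaction as written the Pd²⁺/Pd couple is reduced (cathode) and Zn²⁺/Zn is oxidized (anode), so E°cell = E°(Pd²⁺/Pd) − E°(Zn²⁺/Zn).
E°(Zn²⁺/Zn) = E°(cathode) − E°cell = +0.92 − (+1.69) = −0.77 V.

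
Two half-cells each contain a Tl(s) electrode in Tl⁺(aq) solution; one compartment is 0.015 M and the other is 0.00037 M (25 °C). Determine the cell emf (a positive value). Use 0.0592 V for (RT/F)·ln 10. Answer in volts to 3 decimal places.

0.095 V

For a concentration cell E°cell = 0, since both electrodes use the same couple.
The compartment with the higher Tl⁺(aq) concentration (0.015 M) acts as the cathode; ions are reduced there and produced at the dilute (0.00037 M) anode.
With n = 1, Ecell = −(0.0592/1)·log([dilute]/[conc]) = −(0.0592/1)·log(0.00037/0.015) = +0.095 V.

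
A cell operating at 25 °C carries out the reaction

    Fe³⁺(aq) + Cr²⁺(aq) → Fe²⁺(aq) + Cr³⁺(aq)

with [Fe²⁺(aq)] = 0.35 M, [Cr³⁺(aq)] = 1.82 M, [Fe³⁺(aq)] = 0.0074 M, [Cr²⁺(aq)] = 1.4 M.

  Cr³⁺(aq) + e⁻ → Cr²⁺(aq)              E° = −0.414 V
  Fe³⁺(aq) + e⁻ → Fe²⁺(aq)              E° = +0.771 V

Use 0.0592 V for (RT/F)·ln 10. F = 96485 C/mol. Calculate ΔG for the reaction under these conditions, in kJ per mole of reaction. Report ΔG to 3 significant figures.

E°cell = +0.771 − (−0.414) = +1.185 V; the balanced reaction transfers n = 1 electron.
The reaction quotient is ([Fe²⁺(aq)]·[Cr³⁺(aq)]) / ([Fe³⁺(aq)]·[Cr²⁺(aq)]) = 61.5; by Nernst, E = +1.185 − (0.0592/1)(1.789) = +1.0791 V.
ΔG = −nFE = −(1)(96485)(+1.0791) J/mol = −104 kJ/mol.

−104 kJ/mol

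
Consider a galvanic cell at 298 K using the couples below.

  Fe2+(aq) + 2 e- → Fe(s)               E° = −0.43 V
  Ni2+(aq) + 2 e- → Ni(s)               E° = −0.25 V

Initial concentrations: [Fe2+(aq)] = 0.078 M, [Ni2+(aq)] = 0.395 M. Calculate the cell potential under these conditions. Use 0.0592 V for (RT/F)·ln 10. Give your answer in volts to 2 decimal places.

+0.20 V

Ni²⁺/Ni is reduced (cathode, E° = −0.25 V) and Fe²⁺/Fe is oxidized (anode).
E°cell = −0.25 − (−0.43) = +0.18 V, with n = 2 electrons transferred.
For the overall reaction Ni2+(aq) + Fe(s) → Ni(s) + Fe2+(aq), Q = [Fe2+(aq)] / [Ni2+(aq)] = 0.197, giving log Q = −0.705.
Applying E = E° − (RT ln10/nF)·log Q gives +0.18 − (0.0592/2)(−0.705) = +0.20 V.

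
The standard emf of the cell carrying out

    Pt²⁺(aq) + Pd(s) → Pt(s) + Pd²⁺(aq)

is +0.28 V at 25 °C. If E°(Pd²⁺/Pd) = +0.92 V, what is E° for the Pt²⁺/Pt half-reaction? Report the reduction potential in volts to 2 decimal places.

In the reaction as written the Pt²⁺/Pt couple is reduced (cathode) and Pd²⁺/Pd is oxidized (anode), so E°cell = E°(Pt²⁺/Pt) − E°(Pd²⁺/Pd).
E°(Pt²⁺/Pt) = E°cell + E°(anode) = +0.28 + (+0.92) = +1.20 V.

+1.20 V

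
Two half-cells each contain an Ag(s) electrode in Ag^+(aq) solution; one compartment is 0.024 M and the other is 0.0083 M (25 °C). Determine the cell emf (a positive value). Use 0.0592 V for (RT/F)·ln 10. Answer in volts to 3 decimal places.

0.027 V

For a concentration cell E°cell = 0, since both electrodes use the same couple.
The compartment with the higher Ag^+(aq) concentration (0.024 M) acts as the cathode; ions are reduced there and produced at the dilute (0.0083 M) anode.
With n = 1, Ecell = −(0.0592/1)·log([dilute]/[conc]) = −(0.0592/1)·log(0.0083/0.024) = +0.027 V.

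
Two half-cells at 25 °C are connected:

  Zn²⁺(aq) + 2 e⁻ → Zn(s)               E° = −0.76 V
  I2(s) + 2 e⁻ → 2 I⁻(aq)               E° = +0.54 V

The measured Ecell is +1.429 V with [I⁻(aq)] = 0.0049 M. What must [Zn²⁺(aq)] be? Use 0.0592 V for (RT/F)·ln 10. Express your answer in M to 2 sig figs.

The I₂/I⁻ couple has the larger reduction potential, so it is the cathode: E°cell = +0.54 − (−0.76) = +1.30 V and n = 2.
Rearranging E = E° − (0.0592/n)·log Q gives log Q = 2(+1.30 − (+1.429))/0.0592 = −4.358.
For I2(s) + Zn(s) → 2 I⁻(aq) + Zn²⁺(aq), the reaction quotient is Q = [I⁻(aq)]^2·[Zn²⁺(aq)].
Solving for the unknown gives log [Zn²⁺(aq)] = 0.262, so [Zn²⁺(aq)] ≈ 1.8 M.

1.8 M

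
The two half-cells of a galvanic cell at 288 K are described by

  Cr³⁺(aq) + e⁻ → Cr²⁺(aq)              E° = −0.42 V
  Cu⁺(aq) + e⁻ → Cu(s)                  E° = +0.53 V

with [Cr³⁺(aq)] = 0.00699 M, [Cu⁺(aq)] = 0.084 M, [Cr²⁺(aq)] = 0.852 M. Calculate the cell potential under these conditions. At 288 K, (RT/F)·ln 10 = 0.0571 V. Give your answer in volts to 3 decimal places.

+1.008 V

Cu⁺/Cu is reduced (cathode, E° = +0.53 V) and Cr³⁺/Cr²⁺ is oxidized (anode).
E°cell = E°cat − E°an = +0.53 − (−0.42) = +0.95 V; n = 1.
The balanced reaction is Cu⁺(aq) + Cr²⁺(aq) → Cu(s) + Cr³⁺(aq), so Q = [Cr³⁺(aq)] / ([Cu⁺(aq)]·[Cr²⁺(aq)]) = 0.0977 and log Q = −1.010.
Applying E = E° − (RT ln10/nF)·log Q gives +0.95 − (0.0571/1)(−1.010) = +1.008 V.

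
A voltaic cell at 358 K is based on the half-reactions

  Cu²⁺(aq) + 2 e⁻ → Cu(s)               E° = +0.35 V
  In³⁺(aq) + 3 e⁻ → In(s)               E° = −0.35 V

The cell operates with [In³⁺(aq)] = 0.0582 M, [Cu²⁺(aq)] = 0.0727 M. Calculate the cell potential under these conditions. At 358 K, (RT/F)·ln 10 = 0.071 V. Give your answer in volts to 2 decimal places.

+0.69 V

The Cu²⁺/Cu couple has the more positive E°, so it is the cathode; In³⁺/In is the anode.
E°cell = E°cat − E°an = +0.35 − (−0.35) = +0.70 V; n = 6.
For the overall reaction 3 Cu²⁺(aq) + 2 In(s) → 3 Cu(s) + 2 In³⁺(aq), Q = [In³⁺(aq)]^2 / [Cu²⁺(aq)]^3 = 8.82, giving log Q = 0.945.
E = E° − (0.071/n)·log Q = +0.70 − (0.071/6)(0.945) = +0.69 V.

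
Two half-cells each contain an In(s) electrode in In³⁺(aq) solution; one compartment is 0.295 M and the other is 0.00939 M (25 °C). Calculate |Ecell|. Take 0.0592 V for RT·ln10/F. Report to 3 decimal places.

0.030 V

For a concentration cell E°cell = 0, since both electrodes use the same couple.
The compartment with the higher In³⁺(aq) concentration (0.295 M) acts as the cathode; ions are reduced there and produced at the dilute (0.00939 M) anode.
With n = 3, Ecell = −(0.0592/3)·log([dilute]/[conc]) = −(0.0592/3)·log(0.00939/0.295) = +0.030 V.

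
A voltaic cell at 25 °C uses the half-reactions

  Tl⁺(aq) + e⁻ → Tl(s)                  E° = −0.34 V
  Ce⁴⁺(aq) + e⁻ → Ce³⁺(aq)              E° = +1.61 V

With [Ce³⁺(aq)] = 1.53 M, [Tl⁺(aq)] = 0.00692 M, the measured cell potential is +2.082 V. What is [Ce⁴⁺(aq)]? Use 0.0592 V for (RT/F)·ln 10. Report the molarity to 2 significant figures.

1.8 M

With Ce⁴⁺/Ce³⁺ at the cathode and Tl⁺/Tl at the anode, E°cell = +1.61 − (−0.34) = +1.95 V (n = 1).
Rearranging E = E° − (0.0592/n)·log Q gives log Q = 1(+1.95 − (+2.082))/0.0592 = −2.230.
For Ce⁴⁺(aq) + Tl(s) → Ce³⁺(aq) + Tl⁺(aq), the reaction quotient is Q = ([Ce³⁺(aq)]·[Tl⁺(aq)]) / [Ce⁴⁺(aq)].
Substituting the known concentrations and solving, log [Ce⁴⁺(aq)] = 0.255 and [Ce⁴⁺(aq)] = 1.8 M.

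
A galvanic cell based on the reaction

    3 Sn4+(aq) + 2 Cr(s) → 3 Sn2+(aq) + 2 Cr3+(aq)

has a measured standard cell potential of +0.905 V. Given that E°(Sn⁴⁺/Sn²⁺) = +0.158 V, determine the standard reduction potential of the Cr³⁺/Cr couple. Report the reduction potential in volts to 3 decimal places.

−0.747 V

In the reaction as written the Sn⁴⁺/Sn²⁺ couple is reduced (cathode) and Cr³⁺/Cr is oxidized (anode), so E°cell = E°(Sn⁴⁺/Sn²⁺) − E°(Cr³⁺/Cr).
E°(Cr³⁺/Cr) = E°(cathode) − E°cell = +0.158 − (+0.905) = −0.747 V.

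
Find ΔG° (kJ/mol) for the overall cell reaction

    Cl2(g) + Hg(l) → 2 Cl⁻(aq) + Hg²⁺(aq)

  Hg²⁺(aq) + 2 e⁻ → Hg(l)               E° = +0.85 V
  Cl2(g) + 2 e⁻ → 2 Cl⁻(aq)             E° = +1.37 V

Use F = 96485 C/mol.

In the reaction as written Cl2(g) is reduced, so the Cl₂/Cl⁻ couple is the cathode and Hg²⁺/Hg is the anode.
E°cell = +1.37 − (+0.85) = +0.52 V; balancing electrons gives n = 2.
ΔG° = −nFE°cell = −(2)(96485)(+0.52) J/mol = −100 kJ/mol.

−100 kJ/mol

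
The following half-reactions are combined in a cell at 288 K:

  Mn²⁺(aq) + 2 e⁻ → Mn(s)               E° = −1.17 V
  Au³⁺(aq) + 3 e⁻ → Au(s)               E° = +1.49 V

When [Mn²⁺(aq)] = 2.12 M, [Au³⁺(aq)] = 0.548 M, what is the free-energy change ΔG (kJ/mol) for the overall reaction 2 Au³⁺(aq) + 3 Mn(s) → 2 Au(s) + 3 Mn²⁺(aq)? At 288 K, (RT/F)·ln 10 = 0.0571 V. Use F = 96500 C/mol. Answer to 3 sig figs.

E°cell = +1.49 − (−1.17) = +2.66 V; the balanced reaction transfers n = 6 electrons.
Here Q = [Mn²⁺(aq)]^3 / [Au³⁺(aq)]^2 = 31.7 (log Q = 1.501), giving E = +2.66 − (0.0571/6)·(1.501) = +2.6457 V.
Finally ΔG = −nFE = −(6)(96500 C/mol)(+2.6457 V) = −1530 kJ/mol.

−1530 kJ/mol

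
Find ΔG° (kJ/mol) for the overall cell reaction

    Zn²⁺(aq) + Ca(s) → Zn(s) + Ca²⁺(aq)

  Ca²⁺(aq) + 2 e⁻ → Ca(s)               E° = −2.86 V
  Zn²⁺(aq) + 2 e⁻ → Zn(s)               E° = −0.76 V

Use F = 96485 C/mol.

In the reaction as written Zn²⁺(aq) is reduced, so the Zn²⁺/Zn couple is the cathode and Ca²⁺/Ca is the anode.
E°cell = −0.76 − (−2.86) = +2.10 V; balancing electrons gives n = 2.
ΔG° = −nFE°cell = −(2)(96485)(+2.10) J/mol = −405 kJ/mol.

−405 kJ/mol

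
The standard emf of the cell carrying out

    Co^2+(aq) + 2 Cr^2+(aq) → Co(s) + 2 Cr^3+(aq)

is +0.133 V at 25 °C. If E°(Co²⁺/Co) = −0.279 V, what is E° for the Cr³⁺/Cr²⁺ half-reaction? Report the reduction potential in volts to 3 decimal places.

In the reaction as written the Co²⁺/Co couple is reduced (cathode) and Cr³⁺/Cr²⁺ is oxidized (anode), so E°cell = E°(Co²⁺/Co) − E°(Cr³⁺/Cr²⁺).
E°(Cr³⁺/Cr²⁺) = E°(cathode) − E°cell = −0.279 − (+0.133) = −0.412 V.

−0.412 V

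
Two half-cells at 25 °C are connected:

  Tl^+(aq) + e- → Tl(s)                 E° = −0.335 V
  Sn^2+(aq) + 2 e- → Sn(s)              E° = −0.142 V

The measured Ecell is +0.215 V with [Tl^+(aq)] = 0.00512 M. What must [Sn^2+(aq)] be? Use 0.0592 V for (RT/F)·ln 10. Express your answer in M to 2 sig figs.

The Sn²⁺/Sn couple has the larger reduction potential, so it is the cathode: E°cell = −0.142 − (−0.335) = +0.193 V and n = 2.
Since E = E° − (0.0592/n)·log Q, log Q = n(E° − E)/0.0592 = −0.743.
Balancing electrons gives Sn^2+(aq) + 2 Tl(s) → Sn(s) + 2 Tl^+(aq); thus Q = [Tl^+(aq)]^2 / [Sn^2+(aq)].
Substituting the known concentrations and solving, log [Sn^2+(aq)] = −3.838 and [Sn^2+(aq)] = 0.00015 M.

0.00015 M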